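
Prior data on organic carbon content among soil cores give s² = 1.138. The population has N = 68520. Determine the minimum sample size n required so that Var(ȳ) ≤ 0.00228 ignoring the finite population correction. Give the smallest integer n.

500

Without fpc, n₀ = s²/D = 1.138/0.00228 = 499.1228.
Rounding up, n = 500.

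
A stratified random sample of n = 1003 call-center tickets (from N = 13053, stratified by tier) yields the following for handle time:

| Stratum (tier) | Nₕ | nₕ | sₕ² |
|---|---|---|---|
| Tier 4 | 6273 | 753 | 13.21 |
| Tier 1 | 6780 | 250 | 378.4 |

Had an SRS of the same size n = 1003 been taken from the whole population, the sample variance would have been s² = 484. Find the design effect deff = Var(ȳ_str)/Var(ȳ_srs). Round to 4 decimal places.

Var(ȳ_str) = Σ Wₕ²(1−fₕ)sₕ²/nₕ with Wₕ = Nₕ/13053:
  Tier 4: (6273/13053)²·(1−753/6273)·13.21/753 = 0.0035653448
  Tier 1: (6780/13053)²·(1−250/6780)·378.4/250 = 0.39330849
  → Var(ȳ_str) = 0.39687383.
Var(ȳ_srs) = (1 − 1003/13053)·484/1003 = 0.44547274.
deff = 0.39687383 / 0.44547274 = 0.8909.

0.8909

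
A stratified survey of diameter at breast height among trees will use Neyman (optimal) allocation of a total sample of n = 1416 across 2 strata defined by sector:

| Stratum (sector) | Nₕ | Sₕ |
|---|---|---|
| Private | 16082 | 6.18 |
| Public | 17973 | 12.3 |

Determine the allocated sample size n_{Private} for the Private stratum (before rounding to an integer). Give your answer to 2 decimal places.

439.16

Neyman allocation: nₕ = n·NₕSₕ / Σⱼ NⱼSⱼ.
Σ NⱼSⱼ = 16082·6.18 + 17973·12.3 = 320454.66.
n_{Private} = 1416·16082·6.18 / 320454.66 = 439.16.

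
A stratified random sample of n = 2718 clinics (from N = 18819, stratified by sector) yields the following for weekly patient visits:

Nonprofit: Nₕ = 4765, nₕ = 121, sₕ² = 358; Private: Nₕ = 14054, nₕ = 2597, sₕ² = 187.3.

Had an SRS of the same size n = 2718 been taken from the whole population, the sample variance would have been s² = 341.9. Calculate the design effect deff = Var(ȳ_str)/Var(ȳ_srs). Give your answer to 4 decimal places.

2.0224

Var(ȳ_str) = Σ Wₕ²(1−fₕ)sₕ²/nₕ with Wₕ = Nₕ/18819:
  Nonprofit: (4765/18819)²·(1−121/4765)·358/121 = 0.18486713
  Private: (14054/18819)²·(1−2597/14054)·187.3/2597 = 0.032790165
  → Var(ȳ_str) = 0.2176573.
Var(ȳ_srs) = (1 − 2718/18819)·341.9/2718 = 0.10762321.
deff = 0.2176573 / 0.10762321 = 2.0224.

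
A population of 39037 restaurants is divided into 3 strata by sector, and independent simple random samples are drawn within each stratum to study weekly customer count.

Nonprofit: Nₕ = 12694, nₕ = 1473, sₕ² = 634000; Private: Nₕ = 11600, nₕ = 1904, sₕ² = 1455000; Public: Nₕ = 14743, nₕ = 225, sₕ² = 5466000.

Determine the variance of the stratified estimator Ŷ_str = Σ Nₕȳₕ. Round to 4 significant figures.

Var(Ŷ_str) = Σₕ Nₕ²(1 − fₕ)sₕ²/nₕ.
Nonprofit: 12694²·(1 − 1473/12694)·634000/1473 = 6.1307918 × 10^10.
Private: 11600²·(1 − 1904/11600)·1455000/1904 = 8.5950151 × 10^10.
Public: 14743²·(1 − 225/14743)·5466000/225 = 5.1997177 × 10^12.
Sum = 5.3469758 × 10^12.

5.347 × 10^12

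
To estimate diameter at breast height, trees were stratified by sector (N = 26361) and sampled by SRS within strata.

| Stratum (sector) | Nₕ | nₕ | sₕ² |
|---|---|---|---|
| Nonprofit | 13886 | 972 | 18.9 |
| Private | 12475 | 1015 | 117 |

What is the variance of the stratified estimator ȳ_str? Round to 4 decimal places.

Var(ȳ_str) = Σₕ Wₕ²(1 − fₕ)sₕ²/nₕ with Wₕ = Nₕ/N, N = 26361.
Nonprofit: Wₕ = 0.52676302; term = 0.52676302²·(1 − 0.06999856)·18.9/972 = 0.0050177581.
Private: Wₕ = 0.47323698; term = 0.47323698²·(1 − 0.08136273)·117/1015 = 0.023714896.
Sum = 0.028732654.

0.0287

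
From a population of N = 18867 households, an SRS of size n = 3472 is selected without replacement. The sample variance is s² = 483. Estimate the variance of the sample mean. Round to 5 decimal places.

Under SRS without replacement, Var(ȳ) = (1 − f)·s²/n with f = n/N = 3472/18867 = 0.18402502.
Var(ȳ) = (1 − 0.18402502)·483/3472 = 0.81597498·0.1391129 = 0.11351265.

0.11351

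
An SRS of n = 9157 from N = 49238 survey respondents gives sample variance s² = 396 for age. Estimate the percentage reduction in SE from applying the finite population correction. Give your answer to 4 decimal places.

9.7766

f = n/N = 9157/49238 = 0.18597425.
SE_no-fpc = √(s²/n) = 0.20795578; SE_fpc = √((1−f)s²/n) = 0.18762472.
Ratio = √(1−f) = 0.90223376. Reduction = 100·(1 − 0.90223376) = 9.7766%.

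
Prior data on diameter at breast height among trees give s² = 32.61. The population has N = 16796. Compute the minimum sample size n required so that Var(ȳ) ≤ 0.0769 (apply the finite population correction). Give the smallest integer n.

414

Without fpc, n₀ = s²/D = 32.61/0.0769 = 424.0572.
With fpc, (1 − n/N)·s²/n ≤ D requires n ≥ n₀/(1 + n₀/N) = 424.0572/(1 + 424.0572/16796) = 413.6145.
Rounding up, n = 414.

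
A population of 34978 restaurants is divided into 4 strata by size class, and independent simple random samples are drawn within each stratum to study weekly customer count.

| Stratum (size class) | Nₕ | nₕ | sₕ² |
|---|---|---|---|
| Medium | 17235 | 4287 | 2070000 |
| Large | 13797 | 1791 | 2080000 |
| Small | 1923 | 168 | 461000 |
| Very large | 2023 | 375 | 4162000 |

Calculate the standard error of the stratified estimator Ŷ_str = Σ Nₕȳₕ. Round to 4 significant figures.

588600

Var(Ŷ_str) = Σₕ Nₕ²(1 − fₕ)sₕ²/nₕ.
Medium: 17235²·(1 − 4287/17235)·2070000/4287 = 1.0775336 × 10^11.
Large: 13797²·(1 − 1791/13797)·2080000/1791 = 1.9237594 × 10^11.
Small: 1923²·(1 − 168/1923)·461000/168 = 9.2607903 × 10^9.
Very large: 2023²·(1 − 375/2023)·4162000/375 = 3.7001889 × 10^10.
Sum = 3.4639198 × 10^11.
SE = √(3.4639198 × 10^11) = 588600.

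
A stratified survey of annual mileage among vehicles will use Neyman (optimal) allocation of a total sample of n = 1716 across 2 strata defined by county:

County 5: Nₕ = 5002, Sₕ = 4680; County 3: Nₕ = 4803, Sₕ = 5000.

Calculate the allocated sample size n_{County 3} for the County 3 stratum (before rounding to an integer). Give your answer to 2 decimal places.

Neyman allocation: nₕ = n·NₕSₕ / Σⱼ NⱼSⱼ.
Σ NⱼSⱼ = 5002·4680 + 4803·5000 = 4.742436 × 10^7.
n_{County 3} = 1716·4803·5000 / (4.742436 × 10^7) = 868.96.

868.96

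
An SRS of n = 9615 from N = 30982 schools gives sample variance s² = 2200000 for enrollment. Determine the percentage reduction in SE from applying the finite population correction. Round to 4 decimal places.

16.9543

f = n/N = 9615/30982 = 0.31034149.
SE_no-fpc = √(s²/n) = 15.126439; SE_fpc = √((1−f)s²/n) = 12.561854.
Ratio = √(1−f) = 0.83045681. Reduction = 100·(1 − 0.83045681) = 16.9543%.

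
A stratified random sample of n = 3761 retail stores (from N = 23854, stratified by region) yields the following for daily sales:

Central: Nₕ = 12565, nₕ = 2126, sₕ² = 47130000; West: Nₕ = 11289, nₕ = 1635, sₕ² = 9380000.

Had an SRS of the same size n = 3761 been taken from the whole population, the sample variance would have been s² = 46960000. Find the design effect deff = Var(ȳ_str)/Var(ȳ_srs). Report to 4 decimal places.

0.5904

Var(ȳ_str) = Σ Wₕ²(1−fₕ)sₕ²/nₕ with Wₕ = Nₕ/23854:
  Central: (12565/23854)²·(1−2126/12565)·47130000/2126 = 5110.144
  West: (11289/23854)²·(1−1635/11289)·9380000/1635 = 1098.8171
  → Var(ȳ_str) = 6208.9611.
Var(ȳ_srs) = (1 − 3761/23854)·46960000/3761 = 10517.398.
deff = 6208.9611 / 10517.398 = 0.5904.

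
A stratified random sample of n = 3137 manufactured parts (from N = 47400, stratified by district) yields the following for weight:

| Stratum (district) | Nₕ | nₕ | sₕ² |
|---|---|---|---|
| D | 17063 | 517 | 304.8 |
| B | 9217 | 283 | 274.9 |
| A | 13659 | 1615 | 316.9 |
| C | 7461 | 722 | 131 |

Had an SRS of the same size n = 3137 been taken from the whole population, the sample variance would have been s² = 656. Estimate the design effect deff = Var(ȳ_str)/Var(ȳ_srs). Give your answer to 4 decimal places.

0.6561

Var(ȳ_str) = Σ Wₕ²(1−fₕ)sₕ²/nₕ with Wₕ = Nₕ/47400:
  D: (17063/47400)²·(1−517/17063)·304.8/517 = 0.074082588
  B: (9217/47400)²·(1−283/9217)·274.9/283 = 0.035601407
  A: (13659/47400)²·(1−1615/13659)·316.9/1615 = 0.014367549
  C: (7461/47400)²·(1−722/7461)·131/722 = 0.0040604102
  → Var(ȳ_str) = 0.12811195.
Var(ȳ_srs) = (1 − 3137/47400)·656/3137 = 0.19527733.
deff = 0.12811195 / 0.19527733 = 0.6561.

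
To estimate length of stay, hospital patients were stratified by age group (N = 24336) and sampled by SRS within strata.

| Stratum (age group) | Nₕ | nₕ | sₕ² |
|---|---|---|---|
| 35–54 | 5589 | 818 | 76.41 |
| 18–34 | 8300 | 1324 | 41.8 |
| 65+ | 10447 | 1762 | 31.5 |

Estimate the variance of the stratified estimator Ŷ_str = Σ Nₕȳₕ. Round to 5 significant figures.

5.9409 × 10^6

Var(Ŷ_str) = Σₕ Nₕ²(1 − fₕ)sₕ²/nₕ.
35–54: 5589²·(1 − 818/5589)·76.41/818 = 2.490809 × 10^6.
18–34: 8300²·(1 − 1324/8300)·41.8/1324 = 1.827986 × 10^6.
65+: 10447²·(1 − 1762/10447)·31.5/1762 = 1.6220568 × 10^6.
Sum = 5.9408518 × 10^6.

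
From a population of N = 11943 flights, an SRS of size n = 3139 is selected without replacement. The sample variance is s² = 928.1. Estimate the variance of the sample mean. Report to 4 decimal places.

Under SRS without replacement, Var(ȳ) = (1 − f)·s²/n with f = n/N = 3139/11943 = 0.26283178.
Var(ȳ) = (1 − 0.26283178)·928.1/3139 = 0.73716822·0.29566741 = 0.21795662.

0.2180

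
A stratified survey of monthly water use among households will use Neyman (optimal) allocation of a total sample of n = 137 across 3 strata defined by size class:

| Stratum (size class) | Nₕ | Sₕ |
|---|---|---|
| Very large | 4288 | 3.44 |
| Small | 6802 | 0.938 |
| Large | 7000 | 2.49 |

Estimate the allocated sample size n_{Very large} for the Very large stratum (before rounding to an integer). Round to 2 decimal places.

Neyman allocation: nₕ = n·NₕSₕ / Σⱼ NⱼSⱼ.
Σ NⱼSⱼ = 4288·3.44 + 6802·0.938 + 7000·2.49 = 38560.996.
n_{Very large} = 137·4288·3.44 / 38560.996 = 52.41.

52.41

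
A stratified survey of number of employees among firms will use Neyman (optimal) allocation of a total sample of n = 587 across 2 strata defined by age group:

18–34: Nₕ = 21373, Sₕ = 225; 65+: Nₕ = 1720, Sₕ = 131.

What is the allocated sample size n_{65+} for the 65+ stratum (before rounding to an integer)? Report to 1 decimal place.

26.3

Neyman allocation: nₕ = n·NₕSₕ / Σⱼ NⱼSⱼ.
Σ NⱼSⱼ = 21373·225 + 1720·131 = 5.034245 × 10^6.
n_{65+} = 587·1720·131 / (5.034245 × 10^6) = 26.3.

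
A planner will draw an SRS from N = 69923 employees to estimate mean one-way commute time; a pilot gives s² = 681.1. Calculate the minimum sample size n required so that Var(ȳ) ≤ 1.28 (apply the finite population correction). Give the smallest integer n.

529

Without fpc, n₀ = s²/D = 681.1/1.28 = 532.1094.
With fpc, (1 − n/N)·s²/n ≤ D requires n ≥ n₀/(1 + n₀/N) = 532.1094/(1 + 532.1094/69923) = 528.0907.
Rounding up, n = 529.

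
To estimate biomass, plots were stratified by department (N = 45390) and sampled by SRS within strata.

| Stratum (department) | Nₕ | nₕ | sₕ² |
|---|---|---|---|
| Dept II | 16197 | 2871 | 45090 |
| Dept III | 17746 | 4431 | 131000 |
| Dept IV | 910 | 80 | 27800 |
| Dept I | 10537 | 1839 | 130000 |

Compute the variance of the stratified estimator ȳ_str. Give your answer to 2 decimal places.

Var(ȳ_str) = Σₕ Wₕ²(1 − fₕ)sₕ²/nₕ with Wₕ = Nₕ/N, N = 45390.
Dept II: Wₕ = 0.35684071; term = 0.35684071²·(1 − 0.17725505)·45090/2871 = 1.6453605.
Dept III: Wₕ = 0.39096717; term = 0.39096717²·(1 − 0.24969007)·131000/4431 = 3.3907114.
Dept IV: Wₕ = 0.02004847; term = 0.02004847²·(1 − 0.08791209)·27800/80 = 0.12739545.
Dept I: Wₕ = 0.23214364; term = 0.23214364²·(1 − 0.17452785)·130000/1839 = 3.1446886.
Sum = 8.308156.

8.31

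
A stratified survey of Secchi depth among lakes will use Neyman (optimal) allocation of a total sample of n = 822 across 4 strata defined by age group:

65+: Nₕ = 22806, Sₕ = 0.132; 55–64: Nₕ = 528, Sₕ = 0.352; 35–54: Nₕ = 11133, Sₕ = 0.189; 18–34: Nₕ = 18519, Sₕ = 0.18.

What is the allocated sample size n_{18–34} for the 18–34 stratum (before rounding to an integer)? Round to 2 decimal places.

Neyman allocation: nₕ = n·NₕSₕ / Σⱼ NⱼSⱼ.
Σ NⱼSⱼ = 22806·0.132 + 528·0.352 + 11133·0.189 + 18519·0.18 = 8633.805.
n_{18–34} = 822·18519·0.18 / 8633.805 = 317.37.

317.37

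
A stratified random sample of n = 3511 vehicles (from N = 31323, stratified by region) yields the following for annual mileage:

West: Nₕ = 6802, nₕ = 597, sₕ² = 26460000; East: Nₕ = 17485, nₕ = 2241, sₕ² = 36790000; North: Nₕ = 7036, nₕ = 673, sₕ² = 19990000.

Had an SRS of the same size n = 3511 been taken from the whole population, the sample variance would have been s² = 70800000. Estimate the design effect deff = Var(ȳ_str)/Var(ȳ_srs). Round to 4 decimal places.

Var(ȳ_str) = Σ Wₕ²(1−fₕ)sₕ²/nₕ with Wₕ = Nₕ/31323:
  West: (6802/31323)²·(1−597/6802)·26460000/597 = 1906.6335
  East: (17485/31323)²·(1−2241/17485)·36790000/2241 = 4459.907
  North: (7036/31323)²·(1−673/7036)·19990000/673 = 1355.3729
  → Var(ȳ_str) = 7721.9134.
Var(ȳ_srs) = (1 − 3511/31323)·70800000/3511 = 17904.875.
deff = 7721.9134 / 17904.875 = 0.4313.

0.4313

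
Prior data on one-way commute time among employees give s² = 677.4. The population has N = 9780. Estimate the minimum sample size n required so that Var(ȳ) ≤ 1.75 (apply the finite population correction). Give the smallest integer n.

Without fpc, n₀ = s²/D = 677.4/1.75 = 387.0857.
With fpc, (1 − n/N)·s²/n ≤ D requires n ≥ n₀/(1 + n₀/N) = 387.0857/(1 + 387.0857/9780) = 372.3484.
Rounding up, n = 373.

373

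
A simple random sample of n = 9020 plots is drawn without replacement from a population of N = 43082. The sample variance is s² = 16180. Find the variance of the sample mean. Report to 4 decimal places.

Under SRS without replacement, Var(ȳ) = (1 − f)·s²/n with f = n/N = 9020/43082 = 0.20936818.
Var(ȳ) = (1 − 0.20936818)·16180/9020 = 0.79063182·1.7937916 = 1.4182287.

1.4182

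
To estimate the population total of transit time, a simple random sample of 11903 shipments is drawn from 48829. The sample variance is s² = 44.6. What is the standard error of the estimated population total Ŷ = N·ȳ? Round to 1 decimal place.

2599.2

Var(Ŷ) = N²·Var(ȳ) = N²·(1 − n/N)·s²/n.
f = 11903/48829 = 0.24376907; Var(ȳ) = 0.75623093·44.6/11903 = 0.0028335629.
Var(Ŷ) = 48829² · 0.0028335629 = 6.7559825 × 10^6.
SE(Ŷ) = √(6.7559825 × 10^6) = 2599.2.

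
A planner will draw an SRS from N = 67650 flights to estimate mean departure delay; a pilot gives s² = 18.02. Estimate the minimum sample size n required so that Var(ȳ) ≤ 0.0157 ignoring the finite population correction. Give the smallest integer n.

Without fpc, n₀ = s²/D = 18.02/0.0157 = 1147.7707.
Rounding up, n = 1148.

1148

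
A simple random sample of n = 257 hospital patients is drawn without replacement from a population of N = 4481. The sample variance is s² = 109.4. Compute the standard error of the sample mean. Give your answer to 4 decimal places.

0.6335

Under SRS without replacement, Var(ȳ) = (1 − f)·s²/n with f = n/N = 257/4481 = 0.05735327.
Var(ȳ) = (1 − 0.05735327)·109.4/257 = 0.94264673·0.42568093 = 0.40126674.
SE(ȳ) = √(0.40126674) = 0.6335.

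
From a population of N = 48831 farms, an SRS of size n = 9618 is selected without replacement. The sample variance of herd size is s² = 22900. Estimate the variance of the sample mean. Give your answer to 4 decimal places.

Under SRS without replacement, Var(ȳ) = (1 − f)·s²/n with f = n/N = 9618/48831 = 0.19696504.
Var(ȳ) = (1 − 0.19696504)·22900/9618 = 0.80303496·2.3809524 = 1.911988.

1.9120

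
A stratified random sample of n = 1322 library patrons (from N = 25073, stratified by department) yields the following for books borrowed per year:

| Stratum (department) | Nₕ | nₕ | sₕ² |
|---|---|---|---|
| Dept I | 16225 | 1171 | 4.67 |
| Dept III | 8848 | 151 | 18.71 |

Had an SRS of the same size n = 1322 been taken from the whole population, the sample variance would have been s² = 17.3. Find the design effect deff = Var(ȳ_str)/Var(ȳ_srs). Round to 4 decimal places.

1.3485

Var(ȳ_str) = Σ Wₕ²(1−fₕ)sₕ²/nₕ with Wₕ = Nₕ/25073:
  Dept I: (16225/25073)²·(1−1171/16225)·4.67/1171 = 0.001549473
  Dept III: (8848/25073)²·(1−151/8848)·18.71/151 = 0.01516697
  → Var(ȳ_str) = 0.016716443.
Var(ȳ_srs) = (1 − 1322/25073)·17.3/1322 = 0.012396248.
deff = 0.016716443 / 0.012396248 = 1.3485.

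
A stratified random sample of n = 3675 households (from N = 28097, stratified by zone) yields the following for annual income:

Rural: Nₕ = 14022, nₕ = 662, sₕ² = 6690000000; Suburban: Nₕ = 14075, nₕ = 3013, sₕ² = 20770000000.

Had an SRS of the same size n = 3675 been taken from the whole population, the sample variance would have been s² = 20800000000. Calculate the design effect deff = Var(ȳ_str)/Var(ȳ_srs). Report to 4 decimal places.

Var(ȳ_str) = Σ Wₕ²(1−fₕ)sₕ²/nₕ with Wₕ = Nₕ/28097:
  Rural: (14022/28097)²·(1−662/14022)·6690000000/662 = 2.3980854 × 10^6
  Suburban: (14075/28097)²·(1−3013/14075)·20770000000/3013 = 1.3595636 × 10^6
  → Var(ȳ_str) = 3.757649 × 10^6.
Var(ȳ_srs) = (1 − 3675/28097)·20800000000/3675 = 4.9195714 × 10^6.
deff = (3.757649 × 10^6) / (4.9195714 × 10^6) = 0.7638.

0.7638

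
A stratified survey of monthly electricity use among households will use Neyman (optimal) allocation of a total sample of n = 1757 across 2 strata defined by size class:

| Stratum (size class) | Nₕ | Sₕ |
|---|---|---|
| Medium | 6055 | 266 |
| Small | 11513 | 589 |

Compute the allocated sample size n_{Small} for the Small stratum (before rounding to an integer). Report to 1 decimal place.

Neyman allocation: nₕ = n·NₕSₕ / Σⱼ NⱼSⱼ.
Σ NⱼSⱼ = 6055·266 + 11513·589 = 8.391787 × 10^6.
n_{Small} = 1757·11513·589 / (8.391787 × 10^6) = 1419.8.

1419.8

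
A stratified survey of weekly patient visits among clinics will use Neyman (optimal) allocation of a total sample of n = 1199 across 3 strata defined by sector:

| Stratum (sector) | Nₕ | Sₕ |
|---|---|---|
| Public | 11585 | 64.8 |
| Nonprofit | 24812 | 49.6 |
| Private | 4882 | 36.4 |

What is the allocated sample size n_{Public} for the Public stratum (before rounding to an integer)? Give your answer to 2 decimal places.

416.89

Neyman allocation: nₕ = n·NₕSₕ / Σⱼ NⱼSⱼ.
Σ NⱼSⱼ = 11585·64.8 + 24812·49.6 + 4882·36.4 = 2.159088 × 10^6.
n_{Public} = 1199·11585·64.8 / (2.159088 × 10^6) = 416.89.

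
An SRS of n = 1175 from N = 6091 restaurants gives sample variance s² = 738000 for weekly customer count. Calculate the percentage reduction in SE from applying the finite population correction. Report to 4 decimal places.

f = n/N = 1175/6091 = 0.19290757.
SE_no-fpc = √(s²/n) = 25.061626; SE_fpc = √((1−f)s²/n) = 22.514945.
Ratio = √(1−f) = 0.89838323. Reduction = 100·(1 − 0.89838323) = 10.1617%.

10.1617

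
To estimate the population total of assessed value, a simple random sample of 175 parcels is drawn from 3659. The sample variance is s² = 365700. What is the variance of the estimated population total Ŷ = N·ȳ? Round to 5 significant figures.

Var(Ŷ) = N²·Var(ȳ) = N²·(1 − n/N)·s²/n.
f = 175/3659 = 0.04782728; Var(ȳ) = 0.95217272·365700/175 = 1989.7689.
Var(Ŷ) = 3659² · 1989.7689 = 2.6639585 × 10^10.

2.6640 × 10^10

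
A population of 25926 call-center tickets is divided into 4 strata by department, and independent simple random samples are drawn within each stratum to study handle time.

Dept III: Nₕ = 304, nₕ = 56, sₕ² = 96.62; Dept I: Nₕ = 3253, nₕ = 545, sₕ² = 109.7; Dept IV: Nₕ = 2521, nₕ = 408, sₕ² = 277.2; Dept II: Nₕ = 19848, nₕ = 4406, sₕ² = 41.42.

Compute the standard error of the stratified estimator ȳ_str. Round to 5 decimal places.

Var(ȳ_str) = Σₕ Wₕ²(1 − fₕ)sₕ²/nₕ with Wₕ = Nₕ/N, N = 25926.
Dept III: Wₕ = 0.01172568; term = 0.01172568²·(1 − 0.18421053)·96.62/56 = 1.9352329 × 10^-4.
Dept I: Wₕ = 0.12547250; term = 0.12547250²·(1 − 0.16753766)·109.7/545 = 0.0026379819.
Dept IV: Wₕ = 0.09723829; term = 0.09723829²·(1 − 0.16184054)·277.2/408 = 0.0053843635.
Dept II: Wₕ = 0.76556353; term = 0.76556353²·(1 − 0.22198710)·41.42/4406 = 0.0042866188.
Sum = 0.012502487.
SE = √(0.012502487) = 0.11181.

0.11181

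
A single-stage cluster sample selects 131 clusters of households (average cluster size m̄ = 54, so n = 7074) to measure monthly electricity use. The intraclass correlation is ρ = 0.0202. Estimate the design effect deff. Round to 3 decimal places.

2.071

deff = 1 + (54 − 1)·0.0202 = 1 + 1.0706 = 2.0706.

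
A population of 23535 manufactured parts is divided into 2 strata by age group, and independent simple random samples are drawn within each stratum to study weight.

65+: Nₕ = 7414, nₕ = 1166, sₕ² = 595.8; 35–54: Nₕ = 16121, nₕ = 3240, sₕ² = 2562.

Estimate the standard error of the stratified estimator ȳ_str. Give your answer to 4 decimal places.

0.5824

Var(ȳ_str) = Σₕ Wₕ²(1 − fₕ)sₕ²/nₕ with Wₕ = Nₕ/N, N = 23535.
65+: Wₕ = 0.31502018; term = 0.31502018²·(1 − 0.15727003)·595.8/1166 = 0.04273337.
35–54: Wₕ = 0.68497982; term = 0.68497982²·(1 − 0.20098009)·2562/3240 = 0.29644714.
Sum = 0.33918051.
SE = √(0.33918051) = 0.5824.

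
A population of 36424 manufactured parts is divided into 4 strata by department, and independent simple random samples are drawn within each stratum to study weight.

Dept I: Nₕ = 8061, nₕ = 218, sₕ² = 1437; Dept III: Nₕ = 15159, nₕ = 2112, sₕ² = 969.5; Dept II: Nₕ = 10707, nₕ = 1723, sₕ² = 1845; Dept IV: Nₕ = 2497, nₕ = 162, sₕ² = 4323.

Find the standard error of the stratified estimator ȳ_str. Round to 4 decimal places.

0.7599

Var(ȳ_str) = Σₕ Wₕ²(1 − fₕ)sₕ²/nₕ with Wₕ = Nₕ/N, N = 36424.
Dept I: Wₕ = 0.22131013; term = 0.22131013²·(1 − 0.02704379)·1437/218 = 0.3141204.
Dept III: Wₕ = 0.41618164; term = 0.41618164²·(1 − 0.13932317)·969.5/2112 = 0.068432096.
Dept II: Wₕ = 0.29395454; term = 0.29395454²·(1 − 0.16092276)·1845/1723 = 0.077637826.
Dept IV: Wₕ = 0.06855370; term = 0.06855370²·(1 − 0.06487785)·4323/162 = 0.11727363.
Sum = 0.57746395.
SE = √(0.57746395) = 0.7599.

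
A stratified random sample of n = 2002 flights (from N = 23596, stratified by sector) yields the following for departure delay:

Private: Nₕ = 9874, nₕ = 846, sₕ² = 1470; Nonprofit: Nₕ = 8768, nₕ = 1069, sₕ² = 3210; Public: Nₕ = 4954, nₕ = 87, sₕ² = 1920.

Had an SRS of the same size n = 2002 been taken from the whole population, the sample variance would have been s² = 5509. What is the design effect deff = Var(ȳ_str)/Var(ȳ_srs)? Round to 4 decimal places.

0.6345

Var(ȳ_str) = Σ Wₕ²(1−fₕ)sₕ²/nₕ with Wₕ = Nₕ/23596:
  Private: (9874/23596)²·(1−846/9874)·1470/846 = 0.27819856
  Nonprofit: (8768/23596)²·(1−1069/8768)·3210/1069 = 0.36407044
  Public: (4954/23596)²·(1−87/4954)·1920/87 = 0.95570212
  → Var(ȳ_str) = 1.5979711.
Var(ȳ_srs) = (1 − 2002/23596)·5509/2002 = 2.5182765.
deff = 1.5979711 / 2.5182765 = 0.6345.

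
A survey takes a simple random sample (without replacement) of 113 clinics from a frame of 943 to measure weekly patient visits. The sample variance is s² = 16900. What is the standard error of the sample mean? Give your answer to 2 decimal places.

Under SRS without replacement, Var(ȳ) = (1 − f)·s²/n with f = n/N = 113/943 = 0.11983033.
Var(ȳ) = (1 − 0.11983033)·16900/113 = 0.88016967·149.55752 = 131.636.
SE(ȳ) = √(131.636) = 11.47.

11.47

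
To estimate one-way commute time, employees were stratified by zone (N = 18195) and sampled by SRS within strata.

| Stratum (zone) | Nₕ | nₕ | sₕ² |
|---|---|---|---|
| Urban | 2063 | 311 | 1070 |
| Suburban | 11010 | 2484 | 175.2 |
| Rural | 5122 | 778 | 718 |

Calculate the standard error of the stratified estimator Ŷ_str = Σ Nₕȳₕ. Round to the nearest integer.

Var(Ŷ_str) = Σₕ Nₕ²(1 − fₕ)sₕ²/nₕ.
Urban: 2063²·(1 − 311/2063)·1070/311 = 1.2435313 × 10^7.
Suburban: 11010²·(1 − 2484/11010)·175.2/2484 = 6.6208715 × 10^6.
Rural: 5122²·(1 − 778/5122)·718/778 = 2.0534032 × 10^7.
Sum = 3.9590217 × 10^7.
SE = √(3.9590217 × 10^7) = 6292.

6292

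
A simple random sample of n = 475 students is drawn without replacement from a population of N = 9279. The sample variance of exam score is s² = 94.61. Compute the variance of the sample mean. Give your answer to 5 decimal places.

0.18898

Under SRS without replacement, Var(ȳ) = (1 − f)·s²/n with f = n/N = 475/9279 = 0.05119086.
Var(ȳ) = (1 − 0.05119086)·94.61/475 = 0.94880914·0.19917895 = 0.18898281.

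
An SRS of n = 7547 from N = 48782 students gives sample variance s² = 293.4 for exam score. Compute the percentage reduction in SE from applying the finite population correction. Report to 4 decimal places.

8.0603

f = n/N = 7547/48782 = 0.15470870.
SE_no-fpc = √(s²/n) = 0.19717093; SE_fpc = √((1−f)s²/n) = 0.18127841.
Ratio = √(1−f) = 0.91939725. Reduction = 100·(1 − 0.91939725) = 8.0603%.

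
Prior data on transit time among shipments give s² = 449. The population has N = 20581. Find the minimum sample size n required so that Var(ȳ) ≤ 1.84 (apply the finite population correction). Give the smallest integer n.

Without fpc, n₀ = s²/D = 449/1.84 = 244.0217.
With fpc, (1 − n/N)·s²/n ≤ D requires n ≥ n₀/(1 + n₀/N) = 244.0217/(1 + 244.0217/20581) = 241.1623.
Rounding up, n = 242.

242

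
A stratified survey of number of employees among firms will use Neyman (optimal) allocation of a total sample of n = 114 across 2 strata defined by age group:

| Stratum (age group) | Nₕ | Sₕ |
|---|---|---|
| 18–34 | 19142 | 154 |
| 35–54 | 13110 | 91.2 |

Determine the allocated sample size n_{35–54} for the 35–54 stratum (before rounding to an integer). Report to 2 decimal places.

32.90

Neyman allocation: nₕ = n·NₕSₕ / Σⱼ NⱼSⱼ.
Σ NⱼSⱼ = 19142·154 + 13110·91.2 = 4.1435 × 10^6.
n_{35–54} = 114·13110·91.2 / (4.1435 × 10^6) = 32.90.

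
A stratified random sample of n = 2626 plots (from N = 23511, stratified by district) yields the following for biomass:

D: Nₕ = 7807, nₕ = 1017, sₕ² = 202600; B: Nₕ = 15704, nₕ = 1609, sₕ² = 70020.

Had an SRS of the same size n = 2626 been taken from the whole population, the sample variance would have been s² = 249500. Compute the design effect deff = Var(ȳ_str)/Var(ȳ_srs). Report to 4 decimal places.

0.4328

Var(ȳ_str) = Σ Wₕ²(1−fₕ)sₕ²/nₕ with Wₕ = Nₕ/23511:
  D: (7807/23511)²·(1−1017/7807)·202600/1017 = 19.104261
  B: (15704/23511)²·(1−1609/15704)·70020/1609 = 17.426061
  → Var(ȳ_str) = 36.530322.
Var(ȳ_srs) = (1 − 2626/23511)·249500/2626 = 84.39937.
deff = 36.530322 / 84.39937 = 0.4328.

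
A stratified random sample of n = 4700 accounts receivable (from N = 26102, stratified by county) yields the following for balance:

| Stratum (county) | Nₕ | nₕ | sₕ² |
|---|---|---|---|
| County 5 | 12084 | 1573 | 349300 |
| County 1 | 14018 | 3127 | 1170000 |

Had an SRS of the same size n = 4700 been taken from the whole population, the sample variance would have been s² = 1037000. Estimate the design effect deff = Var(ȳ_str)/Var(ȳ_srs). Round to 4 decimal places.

Var(ȳ_str) = Σ Wₕ²(1−fₕ)sₕ²/nₕ with Wₕ = Nₕ/26102:
  County 5: (12084/26102)²·(1−1573/12084)·349300/1573 = 41.397779
  County 1: (14018/26102)²·(1−3127/14018)·1170000/3127 = 83.842501
  → Var(ȳ_str) = 125.24028.
Var(ȳ_srs) = (1 − 4700/26102)·1037000/4700 = 180.90954.
deff = 125.24028 / 180.90954 = 0.6923.

0.6923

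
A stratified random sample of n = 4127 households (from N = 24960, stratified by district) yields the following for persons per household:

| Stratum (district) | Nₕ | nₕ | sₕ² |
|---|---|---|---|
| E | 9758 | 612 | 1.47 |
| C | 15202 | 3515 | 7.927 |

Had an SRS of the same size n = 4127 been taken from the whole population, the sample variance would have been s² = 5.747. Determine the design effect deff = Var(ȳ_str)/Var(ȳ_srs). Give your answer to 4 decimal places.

Var(ȳ_str) = Σ Wₕ²(1−fₕ)sₕ²/nₕ with Wₕ = Nₕ/24960:
  E: (9758/24960)²·(1−612/9758)·1.47/612 = 3.4408739 × 10^-4
  C: (15202/24960)²·(1−3515/15202)·7.927/3515 = 6.4312907 × 10^-4
  → Var(ȳ_str) = 9.8721646 × 10^-4.
Var(ȳ_srs) = (1 − 4127/24960)·5.747/4127 = 0.0011622886.
deff = (9.8721646 × 10^-4) / 0.0011622886 = 0.8494.

0.8494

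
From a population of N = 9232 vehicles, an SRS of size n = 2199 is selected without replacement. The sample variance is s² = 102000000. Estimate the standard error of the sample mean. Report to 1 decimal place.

Under SRS without replacement, Var(ȳ) = (1 − f)·s²/n with f = n/N = 2199/9232 = 0.23819324.
Var(ȳ) = (1 − 0.23819324)·102000000/2199 = 0.76180676·46384.72 = 35336.193.
SE(ȳ) = √(35336.193) = 188.0.

188.0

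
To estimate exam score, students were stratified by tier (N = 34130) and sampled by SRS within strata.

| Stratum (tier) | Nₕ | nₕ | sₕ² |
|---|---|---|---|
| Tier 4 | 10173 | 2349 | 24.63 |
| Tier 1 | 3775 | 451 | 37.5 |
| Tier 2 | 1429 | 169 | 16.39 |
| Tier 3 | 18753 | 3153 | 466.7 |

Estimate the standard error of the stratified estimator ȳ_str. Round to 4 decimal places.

0.1973

Var(ȳ_str) = Σₕ Wₕ²(1 − fₕ)sₕ²/nₕ with Wₕ = Nₕ/N, N = 34130.
Tier 4: Wₕ = 0.29806622; term = 0.29806622²·(1 − 0.23090534)·24.63/2349 = 7.1645135 × 10^-4.
Tier 1: Wₕ = 0.11060650; term = 0.11060650²·(1 − 0.11947020)·37.5/451 = 8.9569494 × 10^-4.
Tier 2: Wₕ = 0.04186932; term = 0.04186932²·(1 − 0.11826452)·16.39/169 = 1.4990718 × 10^-4.
Tier 3: Wₕ = 0.54945795; term = 0.54945795²·(1 − 0.16813310)·466.7/3153 = 0.03717377.
Sum = 0.038935823.
SE = √(0.038935823) = 0.1973.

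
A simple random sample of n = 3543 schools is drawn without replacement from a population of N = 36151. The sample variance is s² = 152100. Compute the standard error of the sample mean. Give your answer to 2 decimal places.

6.22

Under SRS without replacement, Var(ȳ) = (1 − f)·s²/n with f = n/N = 3543/36151 = 0.09800559.
Var(ȳ) = (1 − 0.09800559)·152100/3543 = 0.90199441·42.929721 = 38.722368.
SE(ȳ) = √(38.722368) = 6.22.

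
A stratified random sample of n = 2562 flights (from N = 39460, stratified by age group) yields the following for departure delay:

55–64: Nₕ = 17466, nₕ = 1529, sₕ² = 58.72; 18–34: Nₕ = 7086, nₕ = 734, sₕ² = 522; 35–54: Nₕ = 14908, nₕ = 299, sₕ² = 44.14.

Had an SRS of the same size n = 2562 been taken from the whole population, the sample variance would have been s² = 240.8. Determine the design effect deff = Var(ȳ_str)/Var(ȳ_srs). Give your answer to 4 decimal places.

Var(ȳ_str) = Σ Wₕ²(1−fₕ)sₕ²/nₕ with Wₕ = Nₕ/39460:
  55–64: (17466/39460)²·(1−1529/17466)·58.72/1529 = 0.0068653776
  18–34: (7086/39460)²·(1−734/7086)·522/734 = 0.020557577
  35–54: (14908/39460)²·(1−299/14908)·44.14/299 = 0.020648421
  → Var(ȳ_str) = 0.048071376.
Var(ȳ_srs) = (1 − 2562/39460)·240.8/2562 = 0.087886689.
deff = 0.048071376 / 0.087886689 = 0.5470.

0.5470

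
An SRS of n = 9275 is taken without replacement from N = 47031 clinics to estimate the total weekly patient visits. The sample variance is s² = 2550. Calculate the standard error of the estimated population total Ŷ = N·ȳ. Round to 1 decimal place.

22095.2

Var(Ŷ) = N²·Var(ȳ) = N²·(1 − n/N)·s²/n.
f = 9275/47031 = 0.19721035; Var(ȳ) = 0.80278965·2550/9275 = 0.22071306.
Var(Ŷ) = 47031² · 0.22071306 = 4.8819852 × 10^8.
SE(Ŷ) = √(4.8819852 × 10^8) = 22095.2.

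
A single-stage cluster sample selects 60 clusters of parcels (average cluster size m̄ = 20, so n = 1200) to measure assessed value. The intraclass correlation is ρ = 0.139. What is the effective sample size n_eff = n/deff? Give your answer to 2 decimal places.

329.58

deff = 1 + (20 − 1)·0.139 = 1 + 2.641 = 3.641.
n_eff = 1200 / 3.641 = 329.58.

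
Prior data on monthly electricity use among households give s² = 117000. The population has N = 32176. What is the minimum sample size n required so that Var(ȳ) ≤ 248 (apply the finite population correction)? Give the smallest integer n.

Without fpc, n₀ = s²/D = 117000/248 = 471.7742.
With fpc, (1 − n/N)·s²/n ≤ D requires n ≥ n₀/(1 + n₀/N) = 471.7742/(1 + 471.7742/32176) = 464.9569.
Rounding up, n = 465.

465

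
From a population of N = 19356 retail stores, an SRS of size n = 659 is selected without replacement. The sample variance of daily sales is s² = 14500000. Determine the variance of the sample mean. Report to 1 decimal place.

Under SRS without replacement, Var(ȳ) = (1 − f)·s²/n with f = n/N = 659/19356 = 0.03404629.
Var(ȳ) = (1 − 0.03404629)·14500000/659 = 0.96595371·22003.035 = 21253.913.

21253.9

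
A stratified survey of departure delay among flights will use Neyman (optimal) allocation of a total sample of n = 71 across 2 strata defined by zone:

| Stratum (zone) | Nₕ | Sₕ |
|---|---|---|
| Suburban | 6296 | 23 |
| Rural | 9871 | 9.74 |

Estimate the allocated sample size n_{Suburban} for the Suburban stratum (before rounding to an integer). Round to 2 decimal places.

Neyman allocation: nₕ = n·NₕSₕ / Σⱼ NⱼSⱼ.
Σ NⱼSⱼ = 6296·23 + 9871·9.74 = 240951.54.
n_{Suburban} = 71·6296·23 / 240951.54 = 42.67.

42.67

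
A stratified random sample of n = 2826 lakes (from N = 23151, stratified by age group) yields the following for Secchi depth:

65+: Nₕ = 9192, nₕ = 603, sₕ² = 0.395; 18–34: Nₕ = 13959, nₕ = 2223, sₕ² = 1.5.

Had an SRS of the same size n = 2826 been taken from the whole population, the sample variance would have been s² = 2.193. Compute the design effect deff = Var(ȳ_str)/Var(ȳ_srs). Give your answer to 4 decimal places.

Var(ȳ_str) = Σ Wₕ²(1−fₕ)sₕ²/nₕ with Wₕ = Nₕ/23151:
  65+: (9192/23151)²·(1−603/9192)·0.395/603 = 9.6492352 × 10^-5
  18–34: (13959/23151)²·(1−2223/13959)·1.5/2223 = 2.0624655 × 10^-4
  → Var(ȳ_str) = 3.027389 × 10^-4.
Var(ȳ_srs) = (1 − 2826/23151)·2.193/2826 = 6.8128256 × 10^-4.
deff = (3.027389 × 10^-4) / (6.8128256 × 10^-4) = 0.4444.

0.4444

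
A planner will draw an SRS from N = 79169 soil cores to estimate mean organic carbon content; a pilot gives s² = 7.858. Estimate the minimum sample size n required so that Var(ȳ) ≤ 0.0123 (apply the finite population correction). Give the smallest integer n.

634

Without fpc, n₀ = s²/D = 7.858/0.0123 = 638.8618.
With fpc, (1 − n/N)·s²/n ≤ D requires n ≥ n₀/(1 + n₀/N) = 638.8618/(1 + 638.8618/79169) = 633.7477.
Rounding up, n = 634.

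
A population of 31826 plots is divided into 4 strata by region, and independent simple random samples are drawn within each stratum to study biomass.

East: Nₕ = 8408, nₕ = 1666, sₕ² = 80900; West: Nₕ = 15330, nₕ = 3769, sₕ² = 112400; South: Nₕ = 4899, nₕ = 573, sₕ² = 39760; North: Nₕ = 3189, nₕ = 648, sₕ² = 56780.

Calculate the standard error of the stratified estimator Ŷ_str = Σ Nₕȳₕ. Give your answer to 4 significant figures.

Var(Ŷ_str) = Σₕ Nₕ²(1 − fₕ)sₕ²/nₕ.
East: 8408²·(1 − 1666/8408)·80900/1666 = 2.7526752 × 10^9.
West: 15330²·(1 − 3769/15330)·112400/3769 = 5.2853984 × 10^9.
South: 4899²·(1 − 573/4899)·39760/573 = 1.47057 × 10^9.
North: 3189²·(1 − 648/3189)·56780/648 = 7.1003469 × 10^8.
Sum = 1.0218678 × 10^10.
SE = √(1.0218678 × 10^10) = 101100.

101100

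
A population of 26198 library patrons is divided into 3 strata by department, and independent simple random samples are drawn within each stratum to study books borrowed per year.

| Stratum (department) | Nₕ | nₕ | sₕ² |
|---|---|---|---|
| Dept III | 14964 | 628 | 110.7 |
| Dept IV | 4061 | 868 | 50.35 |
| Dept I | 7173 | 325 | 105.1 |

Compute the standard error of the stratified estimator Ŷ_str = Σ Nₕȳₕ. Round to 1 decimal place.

7379.2

Var(Ŷ_str) = Σₕ Nₕ²(1 − fₕ)sₕ²/nₕ.
Dept III: 14964²·(1 − 628/14964)·110.7/628 = 3.7814962 × 10^7.
Dept IV: 4061²·(1 − 868/4061)·50.35/868 = 752162.47.
Dept I: 7173²·(1 − 325/7173)·105.1/325 = 1.588488 × 10^7.
Sum = 5.4452004 × 10^7.
SE = √(5.4452004 × 10^7) = 7379.2.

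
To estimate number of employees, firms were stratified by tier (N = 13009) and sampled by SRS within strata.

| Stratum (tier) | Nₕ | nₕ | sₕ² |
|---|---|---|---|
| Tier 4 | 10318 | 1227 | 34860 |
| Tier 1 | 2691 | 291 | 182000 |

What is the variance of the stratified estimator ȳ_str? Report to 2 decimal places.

39.62

Var(ȳ_str) = Σₕ Wₕ²(1 − fₕ)sₕ²/nₕ with Wₕ = Nₕ/N, N = 13009.
Tier 4: Wₕ = 0.79314321; term = 0.79314321²·(1 − 0.11891840)·34860/1227 = 15.747158.
Tier 1: Wₕ = 0.20685679; term = 0.20685679²·(1 − 0.10813824)·182000/291 = 23.867972.
Sum = 39.61513.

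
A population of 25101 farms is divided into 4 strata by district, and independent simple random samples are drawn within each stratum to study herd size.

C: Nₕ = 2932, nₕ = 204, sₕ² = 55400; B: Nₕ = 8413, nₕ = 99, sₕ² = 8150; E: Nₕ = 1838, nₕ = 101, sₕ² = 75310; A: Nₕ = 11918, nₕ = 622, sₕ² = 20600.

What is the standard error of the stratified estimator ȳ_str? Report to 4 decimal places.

4.8416

Var(ȳ_str) = Σₕ Wₕ²(1 − fₕ)sₕ²/nₕ with Wₕ = Nₕ/N, N = 25101.
C: Wₕ = 0.11680810; term = 0.11680810²·(1 − 0.06957708)·55400/204 = 3.4475128.
B: Wₕ = 0.33516593; term = 0.33516593²·(1 − 0.01176750)·8150/99 = 9.1390547.
E: Wₕ = 0.07322417; term = 0.07322417²·(1 − 0.05495103)·75310/101 = 3.7782836.
A: Wₕ = 0.47480180; term = 0.47480180²·(1 − 0.05218996)·20600/622 = 7.0765708.
Sum = 23.441422.
SE = √(23.441422) = 4.8416.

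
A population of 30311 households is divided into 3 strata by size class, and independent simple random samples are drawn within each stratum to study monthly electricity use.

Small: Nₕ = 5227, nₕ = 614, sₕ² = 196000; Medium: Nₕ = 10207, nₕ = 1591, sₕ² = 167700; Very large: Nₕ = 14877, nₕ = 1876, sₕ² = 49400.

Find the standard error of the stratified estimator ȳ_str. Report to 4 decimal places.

Var(ȳ_str) = Σₕ Wₕ²(1 − fₕ)sₕ²/nₕ with Wₕ = Nₕ/N, N = 30311.
Small: Wₕ = 0.17244565; term = 0.17244565²·(1 − 0.11746700)·196000/614 = 8.3776676.
Medium: Wₕ = 0.33674244; term = 0.33674244²·(1 − 0.15587342)·167700/1591 = 10.089419.
Very large: Wₕ = 0.49081192; term = 0.49081192²·(1 − 0.12610069)·49400/1876 = 5.5435211.
Sum = 24.010608.
SE = √(24.010608) = 4.9001.

4.9001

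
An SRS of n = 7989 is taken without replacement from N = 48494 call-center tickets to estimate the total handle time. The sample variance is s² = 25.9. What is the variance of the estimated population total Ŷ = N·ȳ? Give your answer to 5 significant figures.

6.3680 × 10^6

Var(Ŷ) = N²·Var(ȳ) = N²·(1 − n/N)·s²/n.
f = 7989/48494 = 0.16474203; Var(ȳ) = 0.83525797·25.9/7989 = 0.002707871.
Var(Ŷ) = 48494² · 0.002707871 = 6.3680137 × 10^6.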